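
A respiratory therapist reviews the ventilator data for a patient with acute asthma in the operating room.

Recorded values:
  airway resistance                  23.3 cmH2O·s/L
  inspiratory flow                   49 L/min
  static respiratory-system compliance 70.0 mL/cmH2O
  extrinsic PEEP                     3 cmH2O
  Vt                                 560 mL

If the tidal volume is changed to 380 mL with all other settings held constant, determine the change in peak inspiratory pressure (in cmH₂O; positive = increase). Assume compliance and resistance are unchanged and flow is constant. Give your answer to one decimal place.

PIP = Vt/C + R·V̇ + PEEP (constant-flow equation of motion).
Only the elastic term changes: ΔPIP = ΔVt / C = (380 − 560) / 70.0 = -2.571 cmH2O.

-2.6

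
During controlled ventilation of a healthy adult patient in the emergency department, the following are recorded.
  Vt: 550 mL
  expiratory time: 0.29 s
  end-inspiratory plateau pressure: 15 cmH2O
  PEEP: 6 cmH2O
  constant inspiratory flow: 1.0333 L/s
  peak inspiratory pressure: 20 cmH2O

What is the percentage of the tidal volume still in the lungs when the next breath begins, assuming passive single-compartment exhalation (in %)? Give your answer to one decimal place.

R = (PIP − Pplat)/V̇ = (20 − 15) / 1.0333 = 5.0/1.0333 = 4.839 cmH2O·s/L.
C = Vt/(Pplat − PEEP) = 550.0 / (15 − 6) = 550.0/9.0 = 61.111 mL/cmH2O.
τ = R × C = 4.839 × 0.06111 L/cmH2O = 0.2957 s.
Fraction remaining at end-expiration = e^(−Te/τ) = e^(−0.29/0.2957) = 0.375 → 37.5%.

37.5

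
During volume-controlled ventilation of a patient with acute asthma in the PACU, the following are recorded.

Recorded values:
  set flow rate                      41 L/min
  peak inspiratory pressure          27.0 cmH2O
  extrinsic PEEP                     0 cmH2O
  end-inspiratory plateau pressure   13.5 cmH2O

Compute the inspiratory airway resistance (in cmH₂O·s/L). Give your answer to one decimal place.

Flow: 41 L/min ÷ 60 = 0.6833 L/s.
Raw = (PIP − Pplat) / flow = (27.0 − 13.5) / 0.6833 = 13.5 / 0.6833 = 19.757 cmH2O·s/L.

19.8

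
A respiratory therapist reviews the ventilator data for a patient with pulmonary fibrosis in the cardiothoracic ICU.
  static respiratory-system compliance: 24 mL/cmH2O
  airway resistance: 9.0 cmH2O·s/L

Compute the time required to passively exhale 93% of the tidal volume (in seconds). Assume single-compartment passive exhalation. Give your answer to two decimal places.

0.57

τ = R × C = 9.0 × 24 mL/cmH2O = 9.0 × 0.024 L/cmH2O = 0.216 s.
Exhaled fraction f = 1 − e^(−t/τ) → t = −τ·ln(1 − f) = −0.216·ln(0.07) = 0.5744 s.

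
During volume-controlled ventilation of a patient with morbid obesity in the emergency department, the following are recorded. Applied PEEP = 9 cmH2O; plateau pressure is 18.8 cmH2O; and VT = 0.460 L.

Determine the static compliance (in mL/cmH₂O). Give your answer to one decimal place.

Cstat = Vt / (Pplat − PEEP) = 460 / (18.8 − 9) = 460 / 9.8 = 46.939 mL/cmH2O.

46.9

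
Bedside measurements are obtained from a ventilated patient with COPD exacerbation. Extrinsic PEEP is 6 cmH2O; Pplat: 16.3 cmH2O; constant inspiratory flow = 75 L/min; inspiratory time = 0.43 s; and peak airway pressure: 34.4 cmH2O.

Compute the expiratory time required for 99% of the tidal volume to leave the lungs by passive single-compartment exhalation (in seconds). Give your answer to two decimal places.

3.48

Flow: 75 L/min ÷ 60 = 1.25 L/s.
Vt = flow × Ti = 1.25 L/s × 0.43 s × 1000 mL/L = 537.5 mL.
R = (PIP − Pplat)/V̇ = (34.4 − 16.3) / 1.25 = 18.1/1.25 = 14.48 cmH2O·s/L.
C = Vt/(Pplat − PEEP) = 537.5 / (16.3 − 6) = 537.5/10.3 = 52.184 mL/cmH2O.
τ = R × C = 14.48 × 0.05218 L/cmH2O = 0.7556 s.
t = −τ·ln(1 − 0.99) = −0.7556·ln(0.01) = 3.48 s.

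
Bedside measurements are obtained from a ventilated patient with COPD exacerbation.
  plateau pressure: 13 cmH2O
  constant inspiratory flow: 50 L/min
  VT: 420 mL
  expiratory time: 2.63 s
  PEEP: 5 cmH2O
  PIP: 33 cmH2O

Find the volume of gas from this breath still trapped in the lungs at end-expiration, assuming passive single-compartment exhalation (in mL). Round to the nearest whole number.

Flow: 50 L/min ÷ 60 = 0.8333 L/s.
R = (PIP − Pplat)/V̇ = (33 − 13) / 0.8333 = 20.0/0.8333 = 24.001 cmH2O·s/L.
C = Vt/(Pplat − PEEP) = 420.0 / (13 − 5) = 420.0/8.0 = 52.5 mL/cmH2O.
τ = R × C = 24.001 × 0.0525 L/cmH2O = 1.26 s.
Fraction remaining = e^(−Te/τ) = e^(−2.63/1.26) = 0.124.
Trapped volume = 420.0 × 0.124 = 52.08 mL.

52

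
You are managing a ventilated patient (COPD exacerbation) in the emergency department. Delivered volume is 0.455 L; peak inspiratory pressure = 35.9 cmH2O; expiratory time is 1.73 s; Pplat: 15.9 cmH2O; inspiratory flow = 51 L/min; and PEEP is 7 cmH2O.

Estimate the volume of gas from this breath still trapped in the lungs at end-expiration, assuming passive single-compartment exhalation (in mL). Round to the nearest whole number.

Flow: 51 L/min ÷ 60 = 0.85 L/s.
R = (PIP − Pplat)/V̇ = (35.9 − 15.9) / 0.85 = 20.0/0.85 = 23.529 cmH2O·s/L.
C = Vt/(Pplat − PEEP) = 455.0 / (15.9 − 7) = 455.0/8.9 = 51.124 mL/cmH2O.
τ = R × C = 23.529 × 0.05112 L/cmH2O = 1.203 s.
Fraction remaining = e^(−Te/τ) = e^(−1.73/1.203) = 0.2374.
Trapped volume = 455.0 × 0.2374 = 108.02 mL.

108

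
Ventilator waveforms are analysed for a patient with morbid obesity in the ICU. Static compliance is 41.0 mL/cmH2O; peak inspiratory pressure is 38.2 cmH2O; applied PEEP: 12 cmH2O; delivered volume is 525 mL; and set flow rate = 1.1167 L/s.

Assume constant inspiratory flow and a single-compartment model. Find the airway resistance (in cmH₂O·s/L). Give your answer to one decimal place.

Equation of motion (constant flow): PIP = Vt/C + R·V̇ + PEEP.
R·V̇ = PIP − Vt/C − PEEP = 38.2 − 525/41.0 − 12 = 38.2 − 12.805 − 12 = 13.395 cmH2O.
R = 13.395 / 1.1167 = 11.995 cmH2O·s/L.

12.0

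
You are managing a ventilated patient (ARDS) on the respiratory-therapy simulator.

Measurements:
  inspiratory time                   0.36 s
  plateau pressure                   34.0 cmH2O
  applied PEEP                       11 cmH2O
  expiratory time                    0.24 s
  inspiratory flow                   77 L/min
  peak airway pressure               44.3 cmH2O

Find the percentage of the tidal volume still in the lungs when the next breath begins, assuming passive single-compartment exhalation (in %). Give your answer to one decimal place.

Flow: 77 L/min ÷ 60 = 1.2833 L/s.
Vt = flow × Ti = 1.2833 L/s × 0.36 s × 1000 mL/L = 461.99 mL.
R = (PIP − Pplat)/V̇ = (44.3 − 34.0) / 1.2833 = 10.3/1.2833 = 8.026 cmH2O·s/L.
C = Vt/(Pplat − PEEP) = 461.99 / (34.0 − 11) = 461.99/23.0 = 20.087 mL/cmH2O.
τ = R × C = 8.026 × 0.02009 L/cmH2O = 0.1612 s.
Fraction remaining at end-expiration = e^(−Te/τ) = e^(−0.24/0.1612) = 0.2256 → 22.56%.

22.6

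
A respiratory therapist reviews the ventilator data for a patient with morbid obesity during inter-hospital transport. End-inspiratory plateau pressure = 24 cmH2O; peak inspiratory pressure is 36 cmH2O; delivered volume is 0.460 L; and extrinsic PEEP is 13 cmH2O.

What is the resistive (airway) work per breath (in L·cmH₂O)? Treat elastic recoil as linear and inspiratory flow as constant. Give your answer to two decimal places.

5.52

With constant inspiratory flow the resistive pressure is constant at PIP − Pplat = 36 − 24 = 12.0 cmH2O, so resistive work = 12.0 × 0.460 = 5.52 L·cmH2O.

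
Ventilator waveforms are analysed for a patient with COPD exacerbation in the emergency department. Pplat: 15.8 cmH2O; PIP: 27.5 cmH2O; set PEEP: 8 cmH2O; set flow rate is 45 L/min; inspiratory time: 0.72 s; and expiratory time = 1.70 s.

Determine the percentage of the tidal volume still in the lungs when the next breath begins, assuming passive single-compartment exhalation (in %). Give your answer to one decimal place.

20.7

Flow: 45 L/min ÷ 60 = 0.75 L/s.
Vt = flow × Ti = 0.75 L/s × 0.72 s × 1000 mL/L = 540.0 mL.
R = (PIP − Pplat)/V̇ = (27.5 − 15.8) / 0.75 = 11.7/0.75 = 15.6 cmH2O·s/L.
C = Vt/(Pplat − PEEP) = 540.0 / (15.8 − 8) = 540.0/7.8 = 69.231 mL/cmH2O.
τ = R × C = 15.6 × 0.06923 L/cmH2O = 1.08 s.
Fraction remaining at end-expiration = e^(−Te/τ) = e^(−1.70/1.08) = 0.2072 → 20.72%.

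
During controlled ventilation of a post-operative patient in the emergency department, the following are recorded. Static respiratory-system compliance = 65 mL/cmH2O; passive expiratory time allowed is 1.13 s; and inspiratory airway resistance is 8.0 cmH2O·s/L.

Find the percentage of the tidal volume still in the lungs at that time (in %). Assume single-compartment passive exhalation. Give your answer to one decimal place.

11.4

τ = R × C = 8.0 × 65 mL/cmH2O = 8.0 × 0.065 L/cmH2O = 0.52 s.
Passive exhalation: V(t)/V₀ = e^(−t/τ) = e^(−1.13/0.52) = 0.1138.
Fraction remaining = 0.1138 → 11.38%.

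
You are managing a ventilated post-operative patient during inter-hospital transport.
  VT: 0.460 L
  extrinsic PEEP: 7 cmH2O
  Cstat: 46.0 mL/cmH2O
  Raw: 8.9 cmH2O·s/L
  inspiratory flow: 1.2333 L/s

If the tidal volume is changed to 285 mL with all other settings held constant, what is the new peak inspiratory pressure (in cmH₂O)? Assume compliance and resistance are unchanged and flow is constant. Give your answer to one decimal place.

PIP = Vt/C + R·V̇ + PEEP (constant-flow equation of motion).
Only the elastic term changes: ΔPIP = ΔVt / C = (285 − 460) / 46.0 = -3.804 cmH2O.
Original PIP = 460/46.0 + 8.9×1.2333 + 7 = 27.976 cmH2O; new PIP = 27.976 + (-3.804) = 24.172 cmH2O.

24.2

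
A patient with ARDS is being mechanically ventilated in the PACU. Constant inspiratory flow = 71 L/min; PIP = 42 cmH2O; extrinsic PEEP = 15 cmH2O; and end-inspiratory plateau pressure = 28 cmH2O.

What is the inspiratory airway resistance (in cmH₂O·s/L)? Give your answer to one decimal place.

11.8

Flow: 71 L/min ÷ 60 = 1.1833 L/s.
Raw = (PIP − Pplat) / flow = (42 − 28) / 1.1833 = 14.0 / 1.1833 = 11.831 cmH2O·s/L.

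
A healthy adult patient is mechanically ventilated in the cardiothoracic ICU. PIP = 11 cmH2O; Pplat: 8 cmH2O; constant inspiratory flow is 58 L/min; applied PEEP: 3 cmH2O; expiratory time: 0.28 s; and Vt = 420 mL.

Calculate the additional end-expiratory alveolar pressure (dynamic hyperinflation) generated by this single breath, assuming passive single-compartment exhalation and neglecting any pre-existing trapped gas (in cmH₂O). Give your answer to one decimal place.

1.7

Flow: 58 L/min ÷ 60 = 0.9667 L/s.
R = (PIP − Pplat)/V̇ = (11 − 8) / 0.9667 = 3.0/0.9667 = 3.103 cmH2O·s/L.
C = Vt/(Pplat − PEEP) = 420.0 / (8 − 3) = 420.0/5.0 = 84.0 mL/cmH2O.
τ = R × C = 3.103 × 0.084 L/cmH2O = 0.2607 s.
Fraction remaining = e^(−Te/τ) = e^(−0.28/0.2607) = 0.3416; trapped volume = 420.0 × 0.3416 = 143.47 mL.
Additional alveolar pressure from trapping ≈ V_trapped / C = 143.47 / 84.0 = 1.708 cmH2O.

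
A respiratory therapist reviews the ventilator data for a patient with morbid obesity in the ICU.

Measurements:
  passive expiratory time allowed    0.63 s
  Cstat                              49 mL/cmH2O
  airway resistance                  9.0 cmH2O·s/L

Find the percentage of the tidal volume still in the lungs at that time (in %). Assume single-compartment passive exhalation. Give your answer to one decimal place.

τ = R × C = 9.0 × 49 mL/cmH2O = 9.0 × 0.049 L/cmH2O = 0.441 s.
Passive exhalation: V(t)/V₀ = e^(−t/τ) = e^(−0.63/0.441) = 0.2397.
Fraction remaining = 0.2397 → 23.97%.

24.0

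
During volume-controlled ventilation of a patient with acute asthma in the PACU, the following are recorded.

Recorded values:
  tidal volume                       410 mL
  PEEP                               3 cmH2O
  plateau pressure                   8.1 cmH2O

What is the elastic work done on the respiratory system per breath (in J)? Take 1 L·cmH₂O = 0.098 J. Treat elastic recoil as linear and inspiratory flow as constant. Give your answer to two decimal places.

Elastic work ≈ ½ × (Pplat − PEEP) × Vt = 0.5 × (8.1 − 3) × 0.410 L = 0.5 × 5.1 × 0.410 = 1.046 L·cmH2O.
× 0.098 J/(L·cmH2O) → 0.1025 J.

0.10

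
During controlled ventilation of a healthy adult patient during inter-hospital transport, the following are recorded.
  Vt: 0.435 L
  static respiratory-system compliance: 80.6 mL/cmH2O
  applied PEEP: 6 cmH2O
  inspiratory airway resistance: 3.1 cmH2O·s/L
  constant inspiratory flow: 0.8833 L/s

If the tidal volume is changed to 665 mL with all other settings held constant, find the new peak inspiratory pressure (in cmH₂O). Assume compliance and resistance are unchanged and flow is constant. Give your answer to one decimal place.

PIP = Vt/C + R·V̇ + PEEP (constant-flow equation of motion).
Only the elastic term changes: ΔPIP = ΔVt / C = (665 − 435) / 80.6 = 2.854 cmH2O.
Original PIP = 435/80.6 + 3.1×0.8833 + 6 = 14.135 cmH2O; new PIP = 14.135 + (2.854) = 16.989 cmH2O.

17.0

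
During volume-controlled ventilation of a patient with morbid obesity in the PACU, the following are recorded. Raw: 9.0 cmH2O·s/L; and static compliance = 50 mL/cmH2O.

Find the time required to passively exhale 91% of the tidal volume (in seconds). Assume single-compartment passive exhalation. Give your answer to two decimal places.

τ = R × C = 9.0 × 50 mL/cmH2O = 9.0 × 0.050 L/cmH2O = 0.45 s.
Exhaled fraction f = 1 − e^(−t/τ) → t = −τ·ln(1 − f) = −0.45·ln(0.09) = 1.084 s.

1.08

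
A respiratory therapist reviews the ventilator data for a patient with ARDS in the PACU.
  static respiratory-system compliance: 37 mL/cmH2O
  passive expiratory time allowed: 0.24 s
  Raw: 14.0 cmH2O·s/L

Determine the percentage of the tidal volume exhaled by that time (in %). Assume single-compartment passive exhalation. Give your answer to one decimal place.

τ = R × C = 14.0 × 37 mL/cmH2O = 14.0 × 0.037 L/cmH2O = 0.518 s.
Passive exhalation: V(t)/V₀ = e^(−t/τ) = e^(−0.24/0.518) = 0.6292.
Fraction exhaled = 1 − 0.6292 = 0.3708 → 37.08%.

37.1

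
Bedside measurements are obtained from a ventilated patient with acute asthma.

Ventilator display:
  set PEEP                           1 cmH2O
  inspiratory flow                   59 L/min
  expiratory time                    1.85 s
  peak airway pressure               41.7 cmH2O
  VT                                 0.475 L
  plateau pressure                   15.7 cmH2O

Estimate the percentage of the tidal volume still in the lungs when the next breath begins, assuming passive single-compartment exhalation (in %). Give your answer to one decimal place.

11.5

Flow: 59 L/min ÷ 60 = 0.9833 L/s.
R = (PIP − Pplat)/V̇ = (41.7 − 15.7) / 0.9833 = 26.0/0.9833 = 26.442 cmH2O·s/L.
C = Vt/(Pplat − PEEP) = 475.0 / (15.7 − 1) = 475.0/14.7 = 32.313 mL/cmH2O.
τ = R × C = 26.442 × 0.03231 L/cmH2O = 0.8543 s.
Fraction remaining at end-expiration = e^(−Te/τ) = e^(−1.85/0.8543) = 0.1147 → 11.47%.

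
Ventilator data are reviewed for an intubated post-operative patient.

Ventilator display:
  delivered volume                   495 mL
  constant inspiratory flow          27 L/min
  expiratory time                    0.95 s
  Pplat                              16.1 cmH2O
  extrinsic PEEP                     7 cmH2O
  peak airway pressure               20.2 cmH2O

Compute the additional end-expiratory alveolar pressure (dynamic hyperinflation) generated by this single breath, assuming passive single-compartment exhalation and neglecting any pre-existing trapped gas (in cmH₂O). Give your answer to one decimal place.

Flow: 27 L/min ÷ 60 = 0.45 L/s.
R = (PIP − Pplat)/V̇ = (20.2 − 16.1) / 0.45 = 4.1/0.45 = 9.111 cmH2O·s/L.
C = Vt/(Pplat − PEEP) = 495.0 / (16.1 − 7) = 495.0/9.1 = 54.396 mL/cmH2O.
τ = R × C = 9.111 × 0.0544 L/cmH2O = 0.4956 s.
Fraction remaining = e^(−Te/τ) = e^(−0.95/0.4956) = 0.1471; trapped volume = 495.0 × 0.1471 = 72.815 mL.
Additional alveolar pressure from trapping ≈ V_trapped / C = 72.815 / 54.396 = 1.339 cmH2O.

1.3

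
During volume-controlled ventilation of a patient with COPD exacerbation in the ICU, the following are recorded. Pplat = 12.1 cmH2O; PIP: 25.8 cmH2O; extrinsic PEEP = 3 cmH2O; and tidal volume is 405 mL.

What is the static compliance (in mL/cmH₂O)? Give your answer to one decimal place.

44.5

Cstat = Vt / (Pplat − PEEP) = 405 / (12.1 − 3) = 405 / 9.1 = 44.505 mL/cmH2O.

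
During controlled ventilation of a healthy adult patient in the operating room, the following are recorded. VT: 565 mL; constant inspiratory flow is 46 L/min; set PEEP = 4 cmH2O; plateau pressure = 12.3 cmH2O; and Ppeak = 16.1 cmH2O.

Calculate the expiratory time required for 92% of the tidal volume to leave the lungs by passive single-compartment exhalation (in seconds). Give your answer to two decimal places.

Flow: 46 L/min ÷ 60 = 0.7667 L/s.
R = (PIP − Pplat)/V̇ = (16.1 − 12.3) / 0.7667 = 3.8/0.7667 = 4.956 cmH2O·s/L.
C = Vt/(Pplat − PEEP) = 565.0 / (12.3 − 4) = 565.0/8.3 = 68.072 mL/cmH2O.
τ = R × C = 4.956 × 0.06807 L/cmH2O = 0.3374 s.
t = −τ·ln(1 − 0.92) = −0.3374·ln(0.08) = 0.8522 s.

0.85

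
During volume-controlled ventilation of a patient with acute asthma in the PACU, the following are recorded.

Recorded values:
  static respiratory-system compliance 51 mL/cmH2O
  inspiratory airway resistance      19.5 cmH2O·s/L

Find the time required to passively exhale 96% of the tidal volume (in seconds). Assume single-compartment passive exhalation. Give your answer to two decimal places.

3.20

τ = R × C = 19.5 × 51 mL/cmH2O = 19.5 × 0.051 L/cmH2O = 0.9945 s.
Exhaled fraction f = 1 − e^(−t/τ) → t = −τ·ln(1 − f) = −0.9945·ln(0.04) = 3.201 s.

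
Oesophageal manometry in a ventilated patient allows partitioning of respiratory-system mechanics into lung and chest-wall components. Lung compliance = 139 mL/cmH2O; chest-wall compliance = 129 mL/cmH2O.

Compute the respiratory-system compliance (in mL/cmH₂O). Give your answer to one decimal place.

Lung and chest wall are elastances in series: 1/Crs = 1/CL + 1/Ccw.
1/Crs = 1/139 + 1/129 = 0.01495.
Crs = 66.89 mL/cmH2O.

66.9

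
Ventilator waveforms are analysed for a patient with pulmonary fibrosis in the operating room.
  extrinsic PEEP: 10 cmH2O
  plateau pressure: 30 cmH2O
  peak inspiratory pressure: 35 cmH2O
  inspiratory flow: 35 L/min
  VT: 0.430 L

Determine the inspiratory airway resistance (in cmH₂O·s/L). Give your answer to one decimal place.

8.6

Flow: 35 L/min ÷ 60 = 0.5833 L/s.
Raw = (PIP − Pplat) / flow = (35 − 30) / 0.5833 = 5.0 / 0.5833 = 8.572 cmH2O·s/L.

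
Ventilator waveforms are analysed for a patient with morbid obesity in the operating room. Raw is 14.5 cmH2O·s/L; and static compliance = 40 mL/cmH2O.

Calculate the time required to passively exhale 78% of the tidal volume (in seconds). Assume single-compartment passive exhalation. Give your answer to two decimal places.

0.88

τ = R × C = 14.5 × 40 mL/cmH2O = 14.5 × 0.040 L/cmH2O = 0.58 s.
Exhaled fraction f = 1 − e^(−t/τ) → t = −τ·ln(1 − f) = −0.58·ln(0.22) = 0.8782 s.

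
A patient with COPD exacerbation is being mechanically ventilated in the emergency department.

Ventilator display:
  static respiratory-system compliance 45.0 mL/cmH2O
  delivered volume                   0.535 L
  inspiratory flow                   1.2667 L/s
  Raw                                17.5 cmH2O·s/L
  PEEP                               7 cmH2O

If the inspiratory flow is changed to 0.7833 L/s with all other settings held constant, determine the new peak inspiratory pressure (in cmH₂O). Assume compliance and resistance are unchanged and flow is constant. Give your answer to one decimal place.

PIP = Vt/C + R·V̇ + PEEP (constant-flow equation of motion).
Only the resistive term changes: ΔPIP = R × ΔV̇ = 17.5 × (0.7833 − 1.2667) = 17.5 × -0.4834 = -8.46 cmH2O.
Original PIP = 535/45.0 + 17.5×1.2667 + 7 = 41.056 cmH2O; new PIP = 41.056 + (-8.46) = 32.596 cmH2O.

32.6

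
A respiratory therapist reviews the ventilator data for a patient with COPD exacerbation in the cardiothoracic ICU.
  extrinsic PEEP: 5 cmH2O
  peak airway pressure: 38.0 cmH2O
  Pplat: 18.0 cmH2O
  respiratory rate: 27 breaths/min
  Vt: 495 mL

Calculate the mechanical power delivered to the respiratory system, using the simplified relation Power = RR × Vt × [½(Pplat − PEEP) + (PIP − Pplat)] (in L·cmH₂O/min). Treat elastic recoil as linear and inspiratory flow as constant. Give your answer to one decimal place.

354.2

Per-breath work = Vt × [½(Pplat−PEEP) + (PIP−Pplat)] = 0.495 × [0.5×13.0 + 20.0] = 0.495 × 26.5 = 13.118 L·cmH2O.
Power = 27 × 13.118 = 354.19 L·cmH2O/min.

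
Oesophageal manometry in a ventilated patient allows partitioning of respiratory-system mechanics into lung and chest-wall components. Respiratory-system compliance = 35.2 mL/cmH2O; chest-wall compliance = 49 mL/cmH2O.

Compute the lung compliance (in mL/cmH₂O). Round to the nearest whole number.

125

1/CL = 1/Crs − 1/Ccw.
1/CL = 1/35.2 − 1/49 = 0.008001.
CL = 124.98 mL/cmH2O.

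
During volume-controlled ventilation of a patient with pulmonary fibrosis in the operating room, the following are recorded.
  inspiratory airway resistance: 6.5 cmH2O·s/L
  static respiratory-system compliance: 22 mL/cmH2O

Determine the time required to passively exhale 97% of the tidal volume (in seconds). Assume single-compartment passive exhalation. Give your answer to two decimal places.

τ = R × C = 6.5 × 22 mL/cmH2O = 6.5 × 0.022 L/cmH2O = 0.143 s.
Exhaled fraction f = 1 − e^(−t/τ) → t = −τ·ln(1 − f) = −0.143·ln(0.03) = 0.5014 s.

0.50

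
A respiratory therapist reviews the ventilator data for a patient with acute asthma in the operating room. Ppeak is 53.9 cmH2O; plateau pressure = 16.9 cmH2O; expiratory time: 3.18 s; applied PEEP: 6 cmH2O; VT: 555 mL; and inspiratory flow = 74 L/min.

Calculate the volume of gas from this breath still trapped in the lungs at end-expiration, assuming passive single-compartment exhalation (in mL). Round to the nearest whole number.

69

Flow: 74 L/min ÷ 60 = 1.2333 L/s.
R = (PIP − Pplat)/V̇ = (53.9 − 16.9) / 1.2333 = 37.0/1.2333 = 30.001 cmH2O·s/L.
C = Vt/(Pplat − PEEP) = 555.0 / (16.9 − 6) = 555.0/10.9 = 50.917 mL/cmH2O.
τ = R × C = 30.001 × 0.05092 L/cmH2O = 1.528 s.
Fraction remaining = e^(−Te/τ) = e^(−3.18/1.528) = 0.1248.
Trapped volume = 555.0 × 0.1248 = 69.264 mL.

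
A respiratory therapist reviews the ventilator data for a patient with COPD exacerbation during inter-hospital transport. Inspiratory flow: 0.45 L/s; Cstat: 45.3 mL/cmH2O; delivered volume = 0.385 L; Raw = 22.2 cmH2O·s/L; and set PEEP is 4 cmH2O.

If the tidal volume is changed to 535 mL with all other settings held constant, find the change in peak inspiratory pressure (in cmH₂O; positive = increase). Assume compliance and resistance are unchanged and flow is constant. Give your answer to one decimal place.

PIP = Vt/C + R·V̇ + PEEP (constant-flow equation of motion).
Only the elastic term changes: ΔPIP = ΔVt / C = (535 − 385) / 45.3 = 3.311 cmH2O.

3.3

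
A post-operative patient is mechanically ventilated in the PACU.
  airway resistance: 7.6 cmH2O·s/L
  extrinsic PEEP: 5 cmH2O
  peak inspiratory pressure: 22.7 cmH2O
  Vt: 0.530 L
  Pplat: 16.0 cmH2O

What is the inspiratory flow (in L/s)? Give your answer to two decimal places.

flow = (PIP − Pplat) / Raw = 6.7 / 7.6 = 0.8816 L/s.

0.88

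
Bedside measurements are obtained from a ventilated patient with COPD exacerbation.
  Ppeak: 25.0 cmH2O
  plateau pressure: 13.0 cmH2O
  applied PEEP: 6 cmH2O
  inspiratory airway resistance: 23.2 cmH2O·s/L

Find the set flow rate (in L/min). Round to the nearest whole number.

31

flow = (PIP − Pplat) / Raw = (25.0 − 13.0) / 23.2 = 0.5172 L/s × 60 = 31.032 L/min.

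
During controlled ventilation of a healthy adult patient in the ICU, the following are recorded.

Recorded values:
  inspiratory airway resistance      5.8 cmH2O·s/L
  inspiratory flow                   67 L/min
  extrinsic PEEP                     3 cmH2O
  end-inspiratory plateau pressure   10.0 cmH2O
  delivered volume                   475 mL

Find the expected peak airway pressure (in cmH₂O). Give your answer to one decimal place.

16.5

Flow: 67 L/min ÷ 60 = 1.1167 L/s.
PIP = Pplat + Raw × flow = 10.0 + 5.8 × 1.1167 = 10.0 + 6.477 = 16.477 cmH2O.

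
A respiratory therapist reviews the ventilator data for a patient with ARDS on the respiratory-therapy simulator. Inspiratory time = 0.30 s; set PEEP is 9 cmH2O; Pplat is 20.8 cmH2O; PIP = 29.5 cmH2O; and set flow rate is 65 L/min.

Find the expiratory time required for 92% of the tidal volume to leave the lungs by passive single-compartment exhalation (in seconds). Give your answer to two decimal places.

Flow: 65 L/min ÷ 60 = 1.0833 L/s.
Vt = flow × Ti = 1.0833 L/s × 0.30 s × 1000 mL/L = 324.99 mL.
R = (PIP − Pplat)/V̇ = (29.5 − 20.8) / 1.0833 = 8.7/1.0833 = 8.031 cmH2O·s/L.
C = Vt/(Pplat − PEEP) = 324.99 / (20.8 − 9) = 324.99/11.8 = 27.542 mL/cmH2O.
τ = R × C = 8.031 × 0.02754 L/cmH2O = 0.2212 s.
t = −τ·ln(1 − 0.92) = −0.2212·ln(0.08) = 0.5587 s.

0.56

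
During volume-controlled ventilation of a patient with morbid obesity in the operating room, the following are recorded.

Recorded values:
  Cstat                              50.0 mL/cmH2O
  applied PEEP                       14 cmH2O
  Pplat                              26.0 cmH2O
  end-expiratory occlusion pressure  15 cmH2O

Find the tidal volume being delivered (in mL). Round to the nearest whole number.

550

End-expiratory occlusion gives total PEEP = 15 cmH2O (intrinsic PEEP = 15 − 14 = 1). Use total PEEP for the elastic gradient.
Vt = Cstat × (Pplat − PEEPtotal) = 50.0 × (26.0 − 15) = 50.0 × 11.0 = 550.0 mL.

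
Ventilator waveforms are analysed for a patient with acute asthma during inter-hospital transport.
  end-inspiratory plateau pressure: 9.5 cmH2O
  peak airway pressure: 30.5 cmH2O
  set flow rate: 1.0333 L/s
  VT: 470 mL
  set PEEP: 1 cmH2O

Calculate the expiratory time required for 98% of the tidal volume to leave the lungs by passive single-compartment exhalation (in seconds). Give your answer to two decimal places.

4.40

R = (PIP − Pplat)/V̇ = (30.5 − 9.5) / 1.0333 = 21.0/1.0333 = 20.323 cmH2O·s/L.
C = Vt/(Pplat − PEEP) = 470.0 / (9.5 − 1) = 470.0/8.5 = 55.294 mL/cmH2O.
τ = R × C = 20.323 × 0.05529 L/cmH2O = 1.124 s.
t = −τ·ln(1 − 0.98) = −1.124·ln(0.02) = 4.397 s.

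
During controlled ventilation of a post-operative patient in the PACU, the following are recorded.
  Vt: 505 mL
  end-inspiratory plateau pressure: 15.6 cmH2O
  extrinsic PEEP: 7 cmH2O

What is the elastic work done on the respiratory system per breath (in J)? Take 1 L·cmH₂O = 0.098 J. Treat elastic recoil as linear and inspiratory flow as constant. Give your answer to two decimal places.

0.21

Elastic work ≈ ½ × (Pplat − PEEP) × Vt = 0.5 × (15.6 − 7) × 0.505 L = 0.5 × 8.6 × 0.505 = 2.172 L·cmH2O.
× 0.098 J/(L·cmH2O) → 0.2129 J.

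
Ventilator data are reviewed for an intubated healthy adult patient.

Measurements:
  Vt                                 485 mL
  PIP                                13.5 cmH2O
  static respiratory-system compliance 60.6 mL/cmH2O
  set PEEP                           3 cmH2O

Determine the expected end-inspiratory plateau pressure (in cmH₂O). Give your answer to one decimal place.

11.0

Pplat = PEEP + Vt / Cstat = 3 + 485 / 60.6 = 3 + 8.003 = 11.003 cmH2O.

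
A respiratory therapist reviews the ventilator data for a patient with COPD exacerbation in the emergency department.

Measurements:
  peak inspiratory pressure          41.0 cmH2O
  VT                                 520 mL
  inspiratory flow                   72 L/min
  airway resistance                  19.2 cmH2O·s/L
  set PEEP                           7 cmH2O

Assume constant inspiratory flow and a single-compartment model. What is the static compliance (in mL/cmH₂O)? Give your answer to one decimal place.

Flow: 72 L/min ÷ 60 = 1.2 L/s.
Equation of motion (constant flow): PIP = Vt/C + R·V̇ + PEEP.
Vt/C = PIP − R·V̇ − PEEP = 41.0 − 19.2×1.2 − 7 = 41.0 − 23.04 − 7 = 10.96 cmH2O.
C = Vt / 10.96 = 520 / 10.96 = 47.445 mL/cmH2O.

47.4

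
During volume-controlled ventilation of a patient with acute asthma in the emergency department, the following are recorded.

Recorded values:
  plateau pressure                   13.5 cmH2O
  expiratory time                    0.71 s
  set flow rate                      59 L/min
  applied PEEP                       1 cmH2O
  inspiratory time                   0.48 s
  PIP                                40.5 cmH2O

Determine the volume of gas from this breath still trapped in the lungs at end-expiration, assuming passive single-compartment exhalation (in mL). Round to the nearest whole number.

238

Flow: 59 L/min ÷ 60 = 0.9833 L/s.
Vt = flow × Ti = 0.9833 L/s × 0.48 s × 1000 mL/L = 471.98 mL.
R = (PIP − Pplat)/V̇ = (40.5 − 13.5) / 0.9833 = 27.0/0.9833 = 27.459 cmH2O·s/L.
C = Vt/(Pplat − PEEP) = 471.98 / (13.5 − 1) = 471.98/12.5 = 37.758 mL/cmH2O.
τ = R × C = 27.459 × 0.03776 L/cmH2O = 1.037 s.
Fraction remaining = e^(−Te/τ) = e^(−0.71/1.037) = 0.5043.
Trapped volume = 471.98 × 0.5043 = 238.02 mL.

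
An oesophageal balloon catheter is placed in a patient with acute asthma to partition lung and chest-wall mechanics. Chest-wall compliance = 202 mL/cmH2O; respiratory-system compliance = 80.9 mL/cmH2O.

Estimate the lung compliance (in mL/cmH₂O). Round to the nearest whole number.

1/CL = 1/Crs − 1/Ccw.
1/CL = 1/80.9 − 1/202 = 0.00741.
CL = 134.95 mL/cmH2O.

135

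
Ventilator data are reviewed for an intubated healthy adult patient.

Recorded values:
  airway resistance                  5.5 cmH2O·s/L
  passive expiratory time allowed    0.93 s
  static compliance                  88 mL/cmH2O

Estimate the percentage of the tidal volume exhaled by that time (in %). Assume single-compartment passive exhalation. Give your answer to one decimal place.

85.4

τ = R × C = 5.5 × 88 mL/cmH2O = 5.5 × 0.088 L/cmH2O = 0.484 s.
Passive exhalation: V(t)/V₀ = e^(−t/τ) = e^(−0.93/0.484) = 0.1464.
Fraction exhaled = 1 − 0.1464 = 0.8536 → 85.36%.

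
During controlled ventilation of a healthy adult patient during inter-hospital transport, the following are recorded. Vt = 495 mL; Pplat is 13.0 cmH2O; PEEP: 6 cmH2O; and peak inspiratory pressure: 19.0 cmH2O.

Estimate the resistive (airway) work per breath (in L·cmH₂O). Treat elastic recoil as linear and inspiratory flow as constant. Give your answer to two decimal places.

With constant inspiratory flow the resistive pressure is constant at PIP − Pplat = 19.0 − 13.0 = 6.0 cmH2O, so resistive work = 6.0 × 0.495 = 2.97 L·cmH2O.

2.97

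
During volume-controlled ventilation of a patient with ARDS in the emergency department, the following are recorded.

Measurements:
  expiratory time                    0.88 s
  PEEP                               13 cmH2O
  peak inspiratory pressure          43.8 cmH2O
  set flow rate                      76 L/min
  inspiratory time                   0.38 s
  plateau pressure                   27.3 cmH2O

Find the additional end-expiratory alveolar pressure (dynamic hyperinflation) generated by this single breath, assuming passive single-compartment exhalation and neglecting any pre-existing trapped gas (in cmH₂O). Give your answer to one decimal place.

1.9

Flow: 76 L/min ÷ 60 = 1.2667 L/s.
Vt = flow × Ti = 1.2667 L/s × 0.38 s × 1000 mL/L = 481.35 mL.
R = (PIP − Pplat)/V̇ = (43.8 − 27.3) / 1.2667 = 16.5/1.2667 = 13.026 cmH2O·s/L.
C = Vt/(Pplat − PEEP) = 481.35 / (27.3 − 13) = 481.35/14.3 = 33.661 mL/cmH2O.
τ = R × C = 13.026 × 0.03366 L/cmH2O = 0.4385 s.
Fraction remaining = e^(−Te/τ) = e^(−0.88/0.4385) = 0.1344; trapped volume = 481.35 × 0.1344 = 64.693 mL.
Additional alveolar pressure from trapping ≈ V_trapped / C = 64.693 / 33.661 = 1.922 cmH2O.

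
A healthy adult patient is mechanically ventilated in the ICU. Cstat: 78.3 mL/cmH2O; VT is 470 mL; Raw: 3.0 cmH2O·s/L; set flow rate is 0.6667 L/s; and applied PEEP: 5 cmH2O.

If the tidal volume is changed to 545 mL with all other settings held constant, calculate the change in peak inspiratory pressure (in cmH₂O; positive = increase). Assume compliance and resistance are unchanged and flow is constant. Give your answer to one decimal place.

PIP = Vt/C + R·V̇ + PEEP (constant-flow equation of motion).
Only the elastic term changes: ΔPIP = ΔVt / C = (545 − 470) / 78.3 = 0.9579 cmH2O.

1.0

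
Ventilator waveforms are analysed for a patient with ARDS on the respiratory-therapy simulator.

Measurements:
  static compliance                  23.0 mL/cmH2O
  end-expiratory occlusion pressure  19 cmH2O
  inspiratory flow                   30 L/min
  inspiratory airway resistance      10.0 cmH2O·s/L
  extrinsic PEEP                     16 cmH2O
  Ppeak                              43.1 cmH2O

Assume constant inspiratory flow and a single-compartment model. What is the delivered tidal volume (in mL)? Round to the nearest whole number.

Flow: 30 L/min ÷ 60 = 0.5 L/s.
Total PEEP = 19 cmH2O (set 16 + intrinsic 3); this is the baseline alveolar pressure.
Equation of motion (constant flow): PIP = Vt/C + R·V̇ + PEEP.
Vt/C = PIP − R·V̇ − PEEP = 43.1 − 5.0 − 19 = 19.1 cmH2O.
Vt = C × 19.1 = 23.0 × 19.1 = 439.3 mL.

439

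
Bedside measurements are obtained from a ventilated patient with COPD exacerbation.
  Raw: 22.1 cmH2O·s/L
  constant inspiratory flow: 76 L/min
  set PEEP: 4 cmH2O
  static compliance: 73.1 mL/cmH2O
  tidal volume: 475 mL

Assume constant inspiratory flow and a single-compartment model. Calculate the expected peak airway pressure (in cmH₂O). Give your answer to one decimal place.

38.5

Flow: 76 L/min ÷ 60 = 1.2667 L/s.
Equation of motion (constant flow): PIP = Vt/C + R·V̇ + PEEP.
PIP = 475/73.1 + 22.1×1.2667 + 4 = 6.498 + 27.994 + 4 = 38.492 cmH2O.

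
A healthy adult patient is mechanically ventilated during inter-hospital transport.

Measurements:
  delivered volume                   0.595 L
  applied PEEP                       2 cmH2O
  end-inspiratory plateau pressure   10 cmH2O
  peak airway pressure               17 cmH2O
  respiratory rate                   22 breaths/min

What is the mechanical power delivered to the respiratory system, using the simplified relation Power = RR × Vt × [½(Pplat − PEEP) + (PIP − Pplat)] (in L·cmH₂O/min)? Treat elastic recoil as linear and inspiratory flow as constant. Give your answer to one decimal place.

Per-breath work = Vt × [½(Pplat−PEEP) + (PIP−Pplat)] = 0.595 × [0.5×8.0 + 7.0] = 0.595 × 11.0 = 6.545 L·cmH2O.
Power = 22 × 6.545 = 143.99 L·cmH2O/min.

144.0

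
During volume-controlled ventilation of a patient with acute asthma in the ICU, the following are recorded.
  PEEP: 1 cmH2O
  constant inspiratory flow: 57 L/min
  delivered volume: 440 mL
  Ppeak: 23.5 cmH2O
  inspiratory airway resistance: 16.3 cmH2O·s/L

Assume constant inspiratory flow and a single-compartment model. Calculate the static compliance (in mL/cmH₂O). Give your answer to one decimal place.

62.7

Flow: 57 L/min ÷ 60 = 0.95 L/s.
Equation of motion (constant flow): PIP = Vt/C + R·V̇ + PEEP.
Vt/C = PIP − R·V̇ − PEEP = 23.5 − 16.3×0.95 − 1 = 23.5 − 15.485 − 1 = 7.015 cmH2O.
C = Vt / 7.015 = 440 / 7.015 = 62.723 mL/cmH2O.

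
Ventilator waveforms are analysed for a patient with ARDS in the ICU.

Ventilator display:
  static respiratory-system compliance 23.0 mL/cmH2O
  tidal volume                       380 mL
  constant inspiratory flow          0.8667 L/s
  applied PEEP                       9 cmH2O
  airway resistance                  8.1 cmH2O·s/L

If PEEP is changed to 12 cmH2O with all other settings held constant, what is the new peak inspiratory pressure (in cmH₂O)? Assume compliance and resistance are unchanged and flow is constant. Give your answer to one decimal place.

PIP = Vt/C + R·V̇ + PEEP (constant-flow equation of motion).
Only the baseline term changes: ΔPIP = ΔPEEP = 12 − 9 = 3.0 cmH2O.
Original PIP = 380/23.0 + 8.1×0.8667 + 9 = 32.542 cmH2O; new PIP = 32.542 + (3.0) = 35.542 cmH2O.

35.5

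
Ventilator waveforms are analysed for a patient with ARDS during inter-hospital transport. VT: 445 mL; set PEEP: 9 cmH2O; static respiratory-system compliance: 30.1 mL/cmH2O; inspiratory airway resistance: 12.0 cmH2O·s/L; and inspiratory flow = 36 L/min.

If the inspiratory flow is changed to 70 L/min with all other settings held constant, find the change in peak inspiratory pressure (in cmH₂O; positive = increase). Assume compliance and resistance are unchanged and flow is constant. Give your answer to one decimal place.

Flow: 36 L/min ÷ 60 = 0.6 L/s.
New flow: 70 L/min ÷ 60 = 1.1667 L/s.
PIP = Vt/C + R·V̇ + PEEP (constant-flow equation of motion).
Only the resistive term changes: ΔPIP = R × ΔV̇ = 12.0 × (1.1667 − 0.6) = 12.0 × 0.5667 = 6.8 cmH2O.

6.8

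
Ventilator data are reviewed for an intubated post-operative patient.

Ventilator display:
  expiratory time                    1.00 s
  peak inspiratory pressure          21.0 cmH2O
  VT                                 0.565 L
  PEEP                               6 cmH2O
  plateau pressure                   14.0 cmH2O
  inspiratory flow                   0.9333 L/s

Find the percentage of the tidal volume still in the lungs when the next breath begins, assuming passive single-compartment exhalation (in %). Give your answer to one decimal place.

R = (PIP − Pplat)/V̇ = (21.0 − 14.0) / 0.9333 = 7.0/0.9333 = 7.5 cmH2O·s/L.
C = Vt/(Pplat − PEEP) = 565.0 / (14.0 − 6) = 565.0/8.0 = 70.625 mL/cmH2O.
τ = R × C = 7.5 × 0.07063 L/cmH2O = 0.5297 s.
Fraction remaining at end-expiration = e^(−Te/τ) = e^(−1.00/0.5297) = 0.1514 → 15.14%.

15.1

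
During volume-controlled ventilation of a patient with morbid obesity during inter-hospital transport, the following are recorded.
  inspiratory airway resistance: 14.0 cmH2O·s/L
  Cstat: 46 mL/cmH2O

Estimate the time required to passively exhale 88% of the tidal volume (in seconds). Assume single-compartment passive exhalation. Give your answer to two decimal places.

1.37

τ = R × C = 14.0 × 46 mL/cmH2O = 14.0 × 0.046 L/cmH2O = 0.644 s.
Exhaled fraction f = 1 − e^(−t/τ) → t = −τ·ln(1 − f) = −0.644·ln(0.12) = 1.365 s.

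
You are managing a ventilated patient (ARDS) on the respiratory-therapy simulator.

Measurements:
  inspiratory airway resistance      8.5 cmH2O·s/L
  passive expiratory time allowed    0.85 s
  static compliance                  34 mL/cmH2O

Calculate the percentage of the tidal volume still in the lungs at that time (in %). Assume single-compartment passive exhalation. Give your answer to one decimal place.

5.3

τ = R × C = 8.5 × 34 mL/cmH2O = 8.5 × 0.034 L/cmH2O = 0.289 s.
Passive exhalation: V(t)/V₀ = e^(−t/τ) = e^(−0.85/0.289) = 0.0528.
Fraction remaining = 0.0528 → 5.28%.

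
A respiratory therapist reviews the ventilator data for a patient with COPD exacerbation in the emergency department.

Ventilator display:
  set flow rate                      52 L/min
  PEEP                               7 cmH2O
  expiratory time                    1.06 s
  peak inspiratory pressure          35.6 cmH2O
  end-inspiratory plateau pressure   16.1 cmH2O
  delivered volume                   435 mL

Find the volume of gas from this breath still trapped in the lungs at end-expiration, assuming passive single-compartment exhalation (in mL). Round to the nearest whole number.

162

Flow: 52 L/min ÷ 60 = 0.8667 L/s.
R = (PIP − Pplat)/V̇ = (35.6 − 16.1) / 0.8667 = 19.5/0.8667 = 22.499 cmH2O·s/L.
C = Vt/(Pplat − PEEP) = 435.0 / (16.1 − 7) = 435.0/9.1 = 47.802 mL/cmH2O.
τ = R × C = 22.499 × 0.0478 L/cmH2O = 1.075 s.
Fraction remaining = e^(−Te/τ) = e^(−1.06/1.075) = 0.373.
Trapped volume = 435.0 × 0.373 = 162.26 mL.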